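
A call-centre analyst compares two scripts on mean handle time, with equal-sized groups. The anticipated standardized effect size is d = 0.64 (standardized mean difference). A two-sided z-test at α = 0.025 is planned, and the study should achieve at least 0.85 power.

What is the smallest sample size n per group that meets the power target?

For power 0.85 need Φ(δ − z_{0.0125}) = 0.85, so δ = z_{0.0125} + z_{0.15} = 2.241 + 1.036 = 3.278.
(The Φ(−δ − z_{α/2}) term is vanishingly small for δ > 0 and is dropped in the standard sample-size formula.)
δ = d·√(n/2) ⇒ n = 2(δ/d)² = 2 × (3.278 / 0.64)² = 52.46.
Round up to the next whole unit.

n = 53 per group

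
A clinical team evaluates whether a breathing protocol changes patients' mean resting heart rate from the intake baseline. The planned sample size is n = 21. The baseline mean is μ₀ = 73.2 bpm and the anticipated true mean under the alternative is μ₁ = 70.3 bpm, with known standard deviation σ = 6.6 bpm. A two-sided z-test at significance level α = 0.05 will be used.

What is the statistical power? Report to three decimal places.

Power ≈ 0.521

Standardized effect: d = |μ₁ − μ₀| / σ = |70.3 − 73.2| / 6.6 = 0.4394
Noncentrality parameter: δ = d·√n = 0.4394 × √21 = 2.0136
Critical value for a two-sided test at α = 0.05: z_{α/2} = 1.960.
Power = Φ(δ − 1.960) + Φ(−δ − 1.960) = Φ(0.054) + Φ(-3.974) = 0.5214 + 0.0000 = 0.5214.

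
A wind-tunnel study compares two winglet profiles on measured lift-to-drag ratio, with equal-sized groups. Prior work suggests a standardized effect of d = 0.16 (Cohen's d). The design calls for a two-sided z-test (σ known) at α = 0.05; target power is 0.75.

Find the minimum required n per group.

Set Φ(δ − 1.960) = 0.75; then δ − 1.960 = Φ⁻¹(0.75) = 0.674, giving δ = 2.634.
(For δ > 0 the lower-tail rejection region contributes negligibly to power, so the one-term inversion is standard.)
δ = d·√(n/2) ⇒ n = 2(δ/d)² = 2 × (2.634 / 0.16)² = 542.21.
Round up to the next whole unit.

n = 543 per group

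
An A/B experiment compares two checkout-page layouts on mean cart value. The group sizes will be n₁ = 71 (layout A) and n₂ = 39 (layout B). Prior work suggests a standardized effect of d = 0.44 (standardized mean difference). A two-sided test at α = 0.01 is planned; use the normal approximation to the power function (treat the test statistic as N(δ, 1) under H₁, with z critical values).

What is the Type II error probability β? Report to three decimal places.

β ≈ 0.644

Noncentrality parameter: δ = d / √(1/n₁ + 1/n₂) = 0.44 / √(1/71 + 1/39) = 2.2076
Two-sided α = 0.01 → critical value z_{0.005} = 2.576.
Power = Φ(δ − 2.576) + Φ(−δ − 2.576) = Φ(-0.368) + Φ(-4.783) = 0.3563 + 0.0000 = 0.3563.
Type II error: β = 1 − power = 1 − 0.3563 = 0.6437.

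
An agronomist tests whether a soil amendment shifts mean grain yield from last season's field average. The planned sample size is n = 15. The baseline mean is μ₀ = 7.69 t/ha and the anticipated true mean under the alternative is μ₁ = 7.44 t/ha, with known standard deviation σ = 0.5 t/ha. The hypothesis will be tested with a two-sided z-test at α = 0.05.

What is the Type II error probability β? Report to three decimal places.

Standardized effect: d = |μ₁ − μ₀| / σ = |7.44 − 7.69| / 0.5 = 0.5000
Noncentrality parameter: δ = d·√n = 0.5000 × √15 = 1.9365
Two-sided α = 0.05 → critical value z_{0.025} = 1.960.
Power = Φ(δ − 1.960) + Φ(−δ − 1.960) = Φ(-0.023) + Φ(-3.896) = 0.4906 + 0.0000 = 0.4907.
Type II error: β = 1 − power = 1 − 0.4907 = 0.5093.

β ≈ 0.509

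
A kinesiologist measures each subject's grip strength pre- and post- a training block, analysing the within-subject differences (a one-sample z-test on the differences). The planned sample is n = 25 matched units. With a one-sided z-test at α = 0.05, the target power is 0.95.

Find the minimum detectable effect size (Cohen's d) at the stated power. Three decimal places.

d ≈ 0.658

Required noncentrality: δ = z_{0.05} + z_{0.05} = 1.645 + 1.645 = 3.290.
δ = d·√n ⇒ d = δ/√n = 3.290/√25 = 0.6579.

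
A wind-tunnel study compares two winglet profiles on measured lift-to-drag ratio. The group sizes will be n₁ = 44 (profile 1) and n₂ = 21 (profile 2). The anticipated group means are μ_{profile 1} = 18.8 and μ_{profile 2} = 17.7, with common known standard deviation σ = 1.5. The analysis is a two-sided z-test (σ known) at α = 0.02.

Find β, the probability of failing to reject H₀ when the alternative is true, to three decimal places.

β ≈ 0.330

Standardized effect: d = |μ_{profile 1} − μ_{profile 2}| / σ = |18.8 − 17.7| / 1.5 = 0.7333
Noncentrality parameter: δ = d / √(1/n₁ + 1/n₂) = 0.7333 / √(1/44 + 1/21) = 2.7649
Critical value for a two-sided test at α = 0.02: z_{α/2} = 2.326.
Power = Φ(δ − 2.326) + Φ(−δ − 2.326) = Φ(0.439) + Φ(-5.091) = 0.6695 + 0.0000 = 0.6695.
Type II error: β = 1 − power = 1 − 0.6695 = 0.3305.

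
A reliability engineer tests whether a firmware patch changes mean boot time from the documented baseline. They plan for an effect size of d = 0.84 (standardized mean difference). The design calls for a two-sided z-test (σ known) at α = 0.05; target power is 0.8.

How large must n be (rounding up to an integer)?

For power 0.8 need Φ(δ − z_{0.025}) = 0.8, so δ = z_{0.025} + z_{0.20} = 1.960 + 0.842 = 2.802.
(Ignoring the negligible lower-tail rejection probability gives the usual closed-form inversion.)
δ = d·√n ⇒ n = (δ/d)² = (2.802 / 0.84)² = 11.12.
Round up to the next whole unit.

n = 12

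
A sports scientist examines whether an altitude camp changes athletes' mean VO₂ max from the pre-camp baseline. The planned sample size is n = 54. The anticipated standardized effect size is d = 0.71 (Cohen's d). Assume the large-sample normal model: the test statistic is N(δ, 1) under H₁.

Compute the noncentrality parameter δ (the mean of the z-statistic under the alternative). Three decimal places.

δ ≈ 5.217

The noncentrality parameter scales effect size by the design's sample-size factor: δ = d·√n = 0.71 × √54 = 5.2174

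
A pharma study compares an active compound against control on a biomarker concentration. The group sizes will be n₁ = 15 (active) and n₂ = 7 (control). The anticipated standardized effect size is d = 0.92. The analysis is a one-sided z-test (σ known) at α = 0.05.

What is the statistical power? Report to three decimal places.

Power ≈ 0.642

Noncentrality parameter: δ = d / √(1/n₁ + 1/n₂) = 0.92 / √(1/15 + 1/7) = 2.0099
Critical value for a one-sided test at α = 0.05: z_α = 1.645.
Power = P(Z > 1.645 − δ) = Φ(0.365) = 0.6425.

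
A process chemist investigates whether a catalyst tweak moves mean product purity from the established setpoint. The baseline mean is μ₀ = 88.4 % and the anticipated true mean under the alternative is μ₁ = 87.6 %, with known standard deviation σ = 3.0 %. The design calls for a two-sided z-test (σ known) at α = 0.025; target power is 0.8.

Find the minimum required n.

Standardized effect: d = |μ₁ − μ₀| / σ = |87.6 − 88.4| / 3.0 = 0.2667
For power 0.8 need Φ(δ − z_{0.0125}) = 0.8, so δ = z_{0.0125} + z_{0.20} = 2.241 + 0.842 = 3.083.
(Ignoring the negligible lower-tail rejection probability gives the usual closed-form inversion.)
δ = d·√n ⇒ n = (δ/d)² = (3.083 / 0.2667)² = 133.66.
Round up to the next whole unit.

n = 134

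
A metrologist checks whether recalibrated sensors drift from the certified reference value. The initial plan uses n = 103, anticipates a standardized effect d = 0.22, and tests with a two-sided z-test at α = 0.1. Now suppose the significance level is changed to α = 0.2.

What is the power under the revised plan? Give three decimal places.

Power ≈ 0.829

δ = d·√n = 0.22 × √103 = 2.2328 (unchanged). New critical value: z_{0.1} = 1.282.
Revised power = Φ(δ − 1.282) + Φ(−δ − 1.282) = Φ(0.951) + Φ(-3.514) = 0.8292 + 0.0002 = 0.8295.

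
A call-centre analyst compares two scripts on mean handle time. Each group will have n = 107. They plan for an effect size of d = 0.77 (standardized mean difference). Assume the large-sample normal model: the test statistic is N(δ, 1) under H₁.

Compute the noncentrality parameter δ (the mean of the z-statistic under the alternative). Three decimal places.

The noncentrality parameter scales effect size by the design's sample-size factor: δ = d·√(n/2) = 0.77 × √(107/2) = 5.6321

δ ≈ 5.632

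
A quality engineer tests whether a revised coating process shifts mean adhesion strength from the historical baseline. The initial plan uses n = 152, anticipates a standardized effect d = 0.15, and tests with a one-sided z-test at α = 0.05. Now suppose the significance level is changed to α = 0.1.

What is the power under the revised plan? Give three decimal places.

Power ≈ 0.715

δ = d·√n = 0.15 × √152 = 1.8493 (unchanged). New critical value: z_{0.1} = 1.282.
Revised power = P(Z > 1.282 − δ) = Φ(0.568) = 0.7149.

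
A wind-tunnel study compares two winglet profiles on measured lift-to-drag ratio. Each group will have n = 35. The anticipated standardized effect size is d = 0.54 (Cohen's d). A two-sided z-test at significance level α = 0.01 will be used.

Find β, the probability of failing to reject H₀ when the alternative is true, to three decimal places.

Noncentrality parameter: λ = d·√(n/2) = 0.54 × √(35/2) = 2.2590
Critical value for a two-sided test at α = 0.01: z_{α/2} = 2.576.
Power = Φ(λ − 2.576) + Φ(−λ − 2.576) = Φ(-0.317) + Φ(-4.835) = 0.3757 + 0.0000 = 0.3757.
Type II error: β = 1 − power = 1 − 0.3757 = 0.6243.

β ≈ 0.624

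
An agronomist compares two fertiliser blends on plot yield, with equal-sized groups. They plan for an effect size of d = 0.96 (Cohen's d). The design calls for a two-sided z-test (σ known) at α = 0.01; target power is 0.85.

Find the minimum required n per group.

n = 29 per group

For power 0.85 need Φ(δ − z_{0.005}) = 0.85, so δ = z_{0.005} + z_{0.15} = 2.576 + 1.036 = 3.612.
(For δ > 0 the lower-tail rejection region contributes negligibly to power, so the one-term inversion is standard.)
δ = d·√(n/2) ⇒ n = 2(δ/d)² = 2 × (3.612 / 0.96)² = 28.32.
Rounding up, n = 29 per group.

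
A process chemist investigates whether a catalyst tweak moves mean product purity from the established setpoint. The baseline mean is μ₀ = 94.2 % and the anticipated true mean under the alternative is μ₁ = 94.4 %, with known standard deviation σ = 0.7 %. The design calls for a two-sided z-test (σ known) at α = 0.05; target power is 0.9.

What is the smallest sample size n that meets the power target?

n = 129

Standardized effect: d = |μ₁ − μ₀| / σ = |94.4 − 94.2| / 0.7 = 0.2857
Set Φ(δ − 1.960) = 0.9; then δ − 1.960 = Φ⁻¹(0.9) = 1.282, giving δ = 3.242.
(For δ > 0 the lower-tail rejection region contributes negligibly to power, so the one-term inversion is standard.)
δ = d·√n ⇒ n = (δ/d)² = (3.242 / 0.2857)² = 128.72.
Rounding up, n = 129.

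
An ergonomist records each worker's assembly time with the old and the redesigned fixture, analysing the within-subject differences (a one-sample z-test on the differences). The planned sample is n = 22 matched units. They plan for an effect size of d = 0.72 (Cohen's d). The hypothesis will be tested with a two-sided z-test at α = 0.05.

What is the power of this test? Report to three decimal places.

Power ≈ 0.922

Noncentrality parameter: δ = d·√n = 0.72 × √22 = 3.3771
Critical value for a two-sided test at α = 0.05: z_{α/2} = 1.960.
Power = Φ(δ − 1.960) + Φ(−δ − 1.960) = Φ(1.417) + Φ(-5.337) = 0.9218 + 0.0000 = 0.9218.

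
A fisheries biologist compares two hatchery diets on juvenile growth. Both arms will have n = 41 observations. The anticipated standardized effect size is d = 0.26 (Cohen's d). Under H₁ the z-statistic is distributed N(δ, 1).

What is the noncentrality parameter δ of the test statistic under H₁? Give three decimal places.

δ ≈ 1.177

The noncentrality parameter scales effect size by the design's sample-size factor: δ = d·√(n/2) = 0.26 × √(41/2) = 1.1772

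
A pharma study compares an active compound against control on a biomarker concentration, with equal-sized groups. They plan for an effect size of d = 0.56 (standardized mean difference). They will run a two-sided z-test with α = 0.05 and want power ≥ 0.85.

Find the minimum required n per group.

n = 58 per group

Set Φ(δ − 1.960) = 0.85; then δ − 1.960 = Φ⁻¹(0.85) = 1.036, giving δ = 2.996.
(For δ > 0 the lower-tail rejection region contributes negligibly to power, so the one-term inversion is standard.)
δ = d·√(n/2) ⇒ n = 2(δ/d)² = 2 × (2.996 / 0.56)² = 57.26.
Round up to the next whole unit.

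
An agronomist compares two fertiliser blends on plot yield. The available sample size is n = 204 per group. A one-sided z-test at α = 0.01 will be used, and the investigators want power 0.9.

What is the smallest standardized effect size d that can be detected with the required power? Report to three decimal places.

Required noncentrality: δ = z_{0.01} + z_{0.10} = 2.326 + 1.282 = 3.608.
δ = d·√(n/2) ⇒ d = δ/√(n/2) = 3.608/√(204/2) = 0.3572.

d ≈ 0.357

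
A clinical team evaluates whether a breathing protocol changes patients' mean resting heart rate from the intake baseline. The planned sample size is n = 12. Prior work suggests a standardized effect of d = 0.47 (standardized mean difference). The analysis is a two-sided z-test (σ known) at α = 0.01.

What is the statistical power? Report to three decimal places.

Noncentrality parameter: δ = d·√n = 0.47 × √12 = 1.6281
Critical value for a two-sided test at α = 0.01: z_{α/2} = 2.576.
Power = Φ(δ − 2.576) + Φ(−δ − 2.576) = Φ(-0.948) + Φ(-4.204) = 0.1716 + 0.0000 = 0.1717.

Power ≈ 0.172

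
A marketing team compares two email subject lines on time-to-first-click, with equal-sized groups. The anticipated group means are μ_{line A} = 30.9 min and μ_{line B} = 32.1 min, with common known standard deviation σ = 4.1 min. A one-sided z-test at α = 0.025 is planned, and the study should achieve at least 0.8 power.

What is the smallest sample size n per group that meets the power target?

n = 184 per group

Standardized effect: d = |μ_{line A} − μ_{line B}| / σ = |30.9 − 32.1| / 4.1 = 0.2927
For power 0.8 need Φ(δ − z_{0.025}) = 0.8, so δ = z_{0.025} + z_{0.20} = 1.960 + 0.842 = 2.802.
δ = d·√(n/2) ⇒ n = 2(δ/d)² = 2 × (2.802 / 0.2927)² = 183.25.
Round up to the next whole unit.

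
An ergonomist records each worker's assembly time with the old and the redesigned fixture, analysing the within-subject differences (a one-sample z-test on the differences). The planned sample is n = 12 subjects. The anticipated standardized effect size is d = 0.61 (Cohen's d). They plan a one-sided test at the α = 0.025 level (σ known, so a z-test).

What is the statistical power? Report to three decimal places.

Noncentrality parameter: δ = d·√n = 0.61 × √12 = 2.1131
One-sided α = 0.025 → critical value z_{0.025} = 1.960.
Power = P(Z > 1.960 − δ) = Φ(0.153) = 0.5609.

Power ≈ 0.561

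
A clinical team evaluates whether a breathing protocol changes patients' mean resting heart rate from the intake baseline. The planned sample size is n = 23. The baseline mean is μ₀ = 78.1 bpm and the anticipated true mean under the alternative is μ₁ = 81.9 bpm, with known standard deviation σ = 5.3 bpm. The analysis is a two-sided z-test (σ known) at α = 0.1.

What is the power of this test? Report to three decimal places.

Power ≈ 0.964

Standardized effect: d = |μ₁ − μ₀| / σ = |81.9 − 78.1| / 5.3 = 0.7170
Noncentrality parameter: δ = d·√n = 0.7170 × √23 = 3.4385
Two-sided α = 0.1 → critical value z_{0.05} = 1.645.
Power = Φ(δ − 1.645) + Φ(−δ − 1.645) = Φ(1.794) + Φ(-5.083) = 0.9636 + 0.0000 = 0.9636.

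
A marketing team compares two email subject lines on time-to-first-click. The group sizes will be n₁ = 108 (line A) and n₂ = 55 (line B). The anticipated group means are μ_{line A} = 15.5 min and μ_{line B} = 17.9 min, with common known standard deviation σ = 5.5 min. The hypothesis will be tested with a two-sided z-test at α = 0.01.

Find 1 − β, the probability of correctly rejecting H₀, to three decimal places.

Standardized effect: d = |μ_{line A} − μ_{line B}| / σ = |15.5 − 17.9| / 5.5 = 0.4364
Noncentrality parameter: δ = d / √(1/n₁ + 1/n₂) = 0.4364 / √(1/108 + 1/55) = 2.6342
Critical value for a two-sided test at α = 0.01: z_{α/2} = 2.576.
Power = Φ(δ − 2.576) + Φ(−δ − 2.576) = Φ(0.058) + Φ(-5.210) = 0.5233 + 0.0000 = 0.5233.

Power ≈ 0.523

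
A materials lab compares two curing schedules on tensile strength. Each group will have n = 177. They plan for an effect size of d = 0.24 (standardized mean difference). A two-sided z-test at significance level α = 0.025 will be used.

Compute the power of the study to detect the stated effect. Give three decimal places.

Power ≈ 0.507

Noncentrality parameter: λ = d·√(n/2) = 0.24 × √(177/2) = 2.2578
Two-sided α = 0.025 → critical value z_{0.0125} = 2.241.
Power = Φ(λ − 2.241) + Φ(−λ − 2.241) = Φ(0.016) + Φ(-4.499) = 0.5065 + 0.0000 = 0.5065.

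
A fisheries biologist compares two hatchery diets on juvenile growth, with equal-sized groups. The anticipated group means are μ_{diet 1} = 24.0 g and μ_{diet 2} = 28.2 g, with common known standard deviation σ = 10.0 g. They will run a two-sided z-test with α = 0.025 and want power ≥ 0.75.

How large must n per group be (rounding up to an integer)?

Standardized effect: d = |μ_{diet 1} − μ_{diet 2}| / σ = |24.0 − 28.2| / 10.0 = 0.4200
Set Φ(δ − 2.241) = 0.75; then δ − 2.241 = Φ⁻¹(0.75) = 0.674, giving δ = 2.916.
(The Φ(−δ − z_{α/2}) term is vanishingly small for δ > 0 and is dropped in the standard sample-size formula.)
δ = d·√(n/2) ⇒ n = 2(δ/d)² = 2 × (2.916 / 0.4200)² = 96.40.
Rounding up, n = 97 per group.

n = 97 per group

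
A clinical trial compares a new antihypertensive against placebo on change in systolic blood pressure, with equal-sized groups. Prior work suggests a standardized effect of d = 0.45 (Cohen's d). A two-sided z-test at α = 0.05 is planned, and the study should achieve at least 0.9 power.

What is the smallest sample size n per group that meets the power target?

n = 104 per group

Set Φ(δ − 1.960) = 0.9; then δ − 1.960 = Φ⁻¹(0.9) = 1.282, giving δ = 3.242.
(The Φ(−δ − z_{α/2}) term is vanishingly small for δ > 0 and is dropped in the standard sample-size formula.)
δ = d·√(n/2) ⇒ n = 2(δ/d)² = 2 × (3.242 / 0.45)² = 103.78.
Rounding up, n = 104 per group.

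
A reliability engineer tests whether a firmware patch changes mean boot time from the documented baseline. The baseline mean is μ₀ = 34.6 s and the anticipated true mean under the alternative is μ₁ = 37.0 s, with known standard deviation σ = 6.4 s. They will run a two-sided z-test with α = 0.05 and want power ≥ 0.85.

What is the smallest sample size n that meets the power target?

n = 64

Standardized effect: d = |μ₁ − μ₀| / σ = |37.0 − 34.6| / 6.4 = 0.3750
For power 0.85 need Φ(δ − z_{0.025}) = 0.85, so δ = z_{0.025} + z_{0.15} = 1.960 + 1.036 = 2.996.
(Ignoring the negligible lower-tail rejection probability gives the usual closed-form inversion.)
δ = d·√n ⇒ n = (δ/d)² = (2.996 / 0.3750)² = 63.85.
Rounding up, n = 64.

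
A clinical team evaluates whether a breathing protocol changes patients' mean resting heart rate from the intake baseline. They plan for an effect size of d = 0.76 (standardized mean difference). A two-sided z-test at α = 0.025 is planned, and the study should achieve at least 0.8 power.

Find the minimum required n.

n = 17

Set Φ(δ − 2.241) = 0.8; then δ − 2.241 = Φ⁻¹(0.8) = 0.842, giving δ = 3.083.
(The Φ(−δ − z_{α/2}) term is vanishingly small for δ > 0 and is dropped in the standard sample-size formula.)
δ = d·√n ⇒ n = (δ/d)² = (3.083 / 0.76)² = 16.46.
Rounding up, n = 17.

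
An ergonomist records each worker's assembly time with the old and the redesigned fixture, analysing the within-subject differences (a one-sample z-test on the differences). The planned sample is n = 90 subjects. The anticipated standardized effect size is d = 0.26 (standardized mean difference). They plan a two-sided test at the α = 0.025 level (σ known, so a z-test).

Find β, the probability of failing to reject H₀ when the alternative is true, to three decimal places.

β ≈ 0.411

Noncentrality parameter: δ = d·√n = 0.26 × √90 = 2.4666
Two-sided α = 0.025 → critical value z_{0.0125} = 2.241.
Power = Φ(δ − 2.241) + Φ(−δ − 2.241) = Φ(0.225) + Φ(-4.708) = 0.5891 + 0.0000 = 0.5891.
Type II error: β = 1 − power = 1 − 0.5891 = 0.4109.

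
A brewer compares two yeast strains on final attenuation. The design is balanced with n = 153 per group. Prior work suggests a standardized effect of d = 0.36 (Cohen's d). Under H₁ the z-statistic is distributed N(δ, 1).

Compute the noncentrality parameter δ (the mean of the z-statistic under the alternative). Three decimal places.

δ = d·√(n/2) = 0.36 × √(153/2) = 3.1487

δ ≈ 3.149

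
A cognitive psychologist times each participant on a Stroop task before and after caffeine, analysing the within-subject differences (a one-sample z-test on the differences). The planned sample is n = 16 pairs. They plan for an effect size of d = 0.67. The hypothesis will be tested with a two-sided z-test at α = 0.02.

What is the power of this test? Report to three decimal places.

Power ≈ 0.638

Noncentrality parameter: δ = d·√n = 0.67 × √16 = 2.6800
Critical value for a two-sided test at α = 0.02: z_{α/2} = 2.326.
Power = Φ(δ − 2.326) + Φ(−δ − 2.326) = Φ(0.354) + Φ(-5.006) = 0.6382 + 0.0000 = 0.6382.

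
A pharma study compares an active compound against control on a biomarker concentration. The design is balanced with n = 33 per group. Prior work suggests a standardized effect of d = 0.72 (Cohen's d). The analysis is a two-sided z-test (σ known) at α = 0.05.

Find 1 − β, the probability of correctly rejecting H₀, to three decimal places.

Noncentrality parameter: δ = d·√(n/2) = 0.72 × √(33/2) = 2.9247
Critical value for a two-sided test at α = 0.05: z_{α/2} = 1.960.
Power = Φ(δ − 1.960) + Φ(−δ − 1.960) = Φ(0.965) + Φ(-4.885) = 0.8326 + 0.0000 = 0.8327.

Power ≈ 0.833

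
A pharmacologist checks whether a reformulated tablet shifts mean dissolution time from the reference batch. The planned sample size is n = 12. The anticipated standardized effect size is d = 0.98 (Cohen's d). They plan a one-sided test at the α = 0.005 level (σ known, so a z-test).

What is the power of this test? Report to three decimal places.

Power ≈ 0.794

Noncentrality parameter: δ = d·√n = 0.98 × √12 = 3.3948
One-sided α = 0.005 → critical value z_{0.005} = 2.576.
Power = P(Z > 2.576 − δ) = Φ(0.819) = 0.7936.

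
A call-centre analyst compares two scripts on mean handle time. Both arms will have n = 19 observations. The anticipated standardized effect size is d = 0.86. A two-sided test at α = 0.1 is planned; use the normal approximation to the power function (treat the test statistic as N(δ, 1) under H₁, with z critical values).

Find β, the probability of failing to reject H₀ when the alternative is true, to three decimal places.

Noncentrality parameter: δ = d·√(n/2) = 0.86 × √(19/2) = 2.6507
Two-sided α = 0.1 → critical value z_{0.05} = 1.645.
Power = Φ(δ − 1.645) + Φ(−δ − 1.645) = Φ(1.006) + Φ(-4.296) = 0.8428 + 0.0000 = 0.8428.
Type II error: β = 1 − power = 1 − 0.8428 = 0.1572.

β ≈ 0.157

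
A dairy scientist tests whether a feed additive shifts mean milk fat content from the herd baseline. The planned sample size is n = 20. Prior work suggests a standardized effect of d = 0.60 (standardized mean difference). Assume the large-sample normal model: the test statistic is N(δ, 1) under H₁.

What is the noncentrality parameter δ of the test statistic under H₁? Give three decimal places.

δ = d·√n = 0.60 × √20 = 2.6833

δ ≈ 2.683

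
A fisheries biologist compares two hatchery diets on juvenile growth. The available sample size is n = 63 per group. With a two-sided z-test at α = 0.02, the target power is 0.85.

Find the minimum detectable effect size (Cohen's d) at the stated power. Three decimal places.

Need Φ(δ − 2.326) = 0.85, so δ = 2.326 + 1.036 = 3.363.
(The second rejection-region term Φ(−δ − z_{α/2}) is negligible and dropped.)
δ = d·√(n/2) ⇒ d = δ/√(n/2) = 3.363/√(63/2) = 0.5992.

d ≈ 0.599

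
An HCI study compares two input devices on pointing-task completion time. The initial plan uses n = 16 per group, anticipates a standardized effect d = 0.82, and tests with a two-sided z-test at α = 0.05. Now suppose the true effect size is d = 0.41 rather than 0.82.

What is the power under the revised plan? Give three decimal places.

With d = 0.41: δ = d·√(n/2) = 0.41 × √(16/2) = 1.1597. Critical value z_{0.025} = 1.960.
Revised power = Φ(δ − 1.960) + Φ(−δ − 1.960) = Φ(-0.800) + Φ(-3.120) = 0.2118 + 0.0009 = 0.2127.

Power ≈ 0.213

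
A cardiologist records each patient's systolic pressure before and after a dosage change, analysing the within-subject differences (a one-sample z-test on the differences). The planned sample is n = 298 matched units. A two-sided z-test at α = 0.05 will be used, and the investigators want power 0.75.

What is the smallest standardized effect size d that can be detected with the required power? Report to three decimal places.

Required noncentrality: δ = z_{0.025} + z_{0.25} = 1.960 + 0.674 = 2.634.
(The second rejection-region term Φ(−δ − z_{α/2}) is negligible and dropped.)
δ = d·√n ⇒ d = δ/√n = 2.634/√298 = 0.1526.

d ≈ 0.153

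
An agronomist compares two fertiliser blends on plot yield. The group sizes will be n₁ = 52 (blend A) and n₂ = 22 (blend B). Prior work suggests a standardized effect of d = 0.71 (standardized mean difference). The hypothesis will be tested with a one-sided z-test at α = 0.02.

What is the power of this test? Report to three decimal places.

Noncentrality parameter: δ = d / √(1/n₁ + 1/n₂) = 0.71 / √(1/52 + 1/22) = 2.7916
One-sided α = 0.02 → critical value z_{0.02} = 2.054.
Power = Φ(δ − 2.054) = Φ(0.738) = 0.7697.

Power ≈ 0.770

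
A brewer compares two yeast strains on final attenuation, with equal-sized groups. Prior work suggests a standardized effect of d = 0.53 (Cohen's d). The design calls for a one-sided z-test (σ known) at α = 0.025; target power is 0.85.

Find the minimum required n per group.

n = 64 per group

For power 0.85 need Φ(δ − z_{0.025}) = 0.85, so δ = z_{0.025} + z_{0.15} = 1.960 + 1.036 = 2.996.
δ = d·√(n/2) ⇒ n = 2(δ/d)² = 2 × (2.996 / 0.53)² = 63.93.
Rounding up, n = 64 per group.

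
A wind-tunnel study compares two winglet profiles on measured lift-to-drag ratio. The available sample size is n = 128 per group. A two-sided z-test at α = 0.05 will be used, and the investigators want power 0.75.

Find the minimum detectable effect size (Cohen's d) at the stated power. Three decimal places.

Required noncentrality: δ = z_{0.025} + z_{0.25} = 1.960 + 0.674 = 2.634.
(The second rejection-region term Φ(−δ − z_{α/2}) is negligible and dropped.)
δ = d·√(n/2) ⇒ d = δ/√(n/2) = 2.634/√(128/2) = 0.3293.

d ≈ 0.329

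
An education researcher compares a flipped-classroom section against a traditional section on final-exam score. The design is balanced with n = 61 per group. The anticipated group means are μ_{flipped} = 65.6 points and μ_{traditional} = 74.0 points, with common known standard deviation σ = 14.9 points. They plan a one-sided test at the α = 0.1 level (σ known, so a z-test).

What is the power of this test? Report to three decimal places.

Standardized effect: d = |μ_{flipped} − μ_{traditional}| / σ = |65.6 − 74.0| / 14.9 = 0.5638
Noncentrality parameter: λ = d·√(n/2) = 0.5638 × √(61/2) = 3.1135
Critical value for a one-sided test at α = 0.1: z_α = 1.282.
Power = P(Z > 1.282 − λ) = Φ(1.832) = 0.9665.

Power ≈ 0.967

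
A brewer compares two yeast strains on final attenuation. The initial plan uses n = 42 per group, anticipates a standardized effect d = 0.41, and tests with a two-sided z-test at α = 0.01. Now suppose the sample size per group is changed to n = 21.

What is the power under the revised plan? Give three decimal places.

Power ≈ 0.106

With n = 21 per group: δ = d·√(n/2) = 0.41 × √(21/2) = 1.3286. Critical value z_{0.005} = 2.576.
Revised power = Φ(δ − 2.576) + Φ(−δ − 2.576) = Φ(-1.247) + Φ(-3.904) = 0.1061 + 0.0000 = 0.1062.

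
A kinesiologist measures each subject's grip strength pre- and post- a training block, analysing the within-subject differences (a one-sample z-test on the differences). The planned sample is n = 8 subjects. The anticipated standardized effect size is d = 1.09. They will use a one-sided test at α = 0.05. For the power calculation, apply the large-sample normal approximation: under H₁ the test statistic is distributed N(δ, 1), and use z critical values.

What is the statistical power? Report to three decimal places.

Power ≈ 0.925

Noncentrality parameter: δ = d·√n = 1.09 × √8 = 3.0830
One-sided α = 0.05 → critical value z_{0.05} = 1.645.
Power = Φ(δ − 1.645) = Φ(1.438) = 0.9248.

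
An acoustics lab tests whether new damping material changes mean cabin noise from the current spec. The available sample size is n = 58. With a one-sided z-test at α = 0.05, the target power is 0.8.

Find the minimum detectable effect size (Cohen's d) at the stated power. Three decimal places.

d ≈ 0.326

Required noncentrality: δ = z_{0.05} + z_{0.20} = 1.645 + 0.842 = 2.486.
δ = d·√n ⇒ d = δ/√n = 2.486/√58 = 0.3265.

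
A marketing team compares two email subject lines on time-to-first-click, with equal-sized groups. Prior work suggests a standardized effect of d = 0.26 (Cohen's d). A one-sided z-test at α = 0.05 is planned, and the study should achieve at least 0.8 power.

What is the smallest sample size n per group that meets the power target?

For power 0.8 need Φ(δ − z_{0.05}) = 0.8, so δ = z_{0.05} + z_{0.20} = 1.645 + 0.842 = 2.486.
δ = d·√(n/2) ⇒ n = 2(δ/d)² = 2 × (2.486 / 0.26)² = 182.92.
Round up to the next whole unit.

n = 183 per group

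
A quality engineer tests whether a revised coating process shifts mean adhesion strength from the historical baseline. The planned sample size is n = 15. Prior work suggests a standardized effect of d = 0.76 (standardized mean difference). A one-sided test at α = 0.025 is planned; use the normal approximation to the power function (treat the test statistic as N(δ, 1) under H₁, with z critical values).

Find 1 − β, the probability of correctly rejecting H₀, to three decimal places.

Power ≈ 0.837

Noncentrality parameter: δ = d·√n = 0.76 × √15 = 2.9435
Critical value for a one-sided test at α = 0.025: z_α = 1.960.
Power = P(Z > 1.960 − δ) = Φ(0.984) = 0.8373.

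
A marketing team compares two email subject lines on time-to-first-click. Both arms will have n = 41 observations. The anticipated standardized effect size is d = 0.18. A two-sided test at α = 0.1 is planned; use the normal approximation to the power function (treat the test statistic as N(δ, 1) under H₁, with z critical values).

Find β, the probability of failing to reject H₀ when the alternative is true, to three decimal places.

Noncentrality parameter: δ = d·√(n/2) = 0.18 × √(41/2) = 0.8150
Critical value for a two-sided test at α = 0.1: z_{α/2} = 1.645.
Power = Φ(δ − 1.645) + Φ(−δ − 1.645) = Φ(-0.830) + Φ(-2.460) = 0.2033 + 0.0069 = 0.2103.
Type II error: β = 1 − power = 1 − 0.2103 = 0.7897.

β ≈ 0.790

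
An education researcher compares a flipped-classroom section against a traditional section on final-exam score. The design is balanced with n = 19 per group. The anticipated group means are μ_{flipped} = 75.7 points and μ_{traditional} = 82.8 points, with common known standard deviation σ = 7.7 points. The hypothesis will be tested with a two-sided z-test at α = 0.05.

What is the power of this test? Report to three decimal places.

Standardized effect: d = |μ_{flipped} − μ_{traditional}| / σ = |75.7 − 82.8| / 7.7 = 0.9221
Noncentrality parameter: δ = d·√(n/2) = 0.9221 × √(19/2) = 2.8420
Critical value for a two-sided test at α = 0.05: z_{α/2} = 1.960.
Power = Φ(δ − 1.960) + Φ(−δ − 1.960) = Φ(0.882) + Φ(-4.802) = 0.8111 + 0.0000 = 0.8111.

Power ≈ 0.811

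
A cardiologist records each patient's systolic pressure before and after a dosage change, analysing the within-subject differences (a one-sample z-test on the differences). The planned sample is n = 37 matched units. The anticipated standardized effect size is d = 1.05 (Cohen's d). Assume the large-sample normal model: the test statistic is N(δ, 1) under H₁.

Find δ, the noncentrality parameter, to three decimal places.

δ = d·√n = 1.05 × √37 = 6.3869

δ ≈ 6.387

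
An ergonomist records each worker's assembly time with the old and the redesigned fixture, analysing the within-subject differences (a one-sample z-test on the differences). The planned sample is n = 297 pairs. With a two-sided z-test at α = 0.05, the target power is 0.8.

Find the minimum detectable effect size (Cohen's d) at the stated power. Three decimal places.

Need Φ(δ − 1.960) = 0.8, so δ = 1.960 + 0.842 = 2.802.
(The second rejection-region term Φ(−δ − z_{α/2}) is negligible and dropped.)
δ = d·√n ⇒ d = δ/√n = 2.802/√297 = 0.1626.

d ≈ 0.163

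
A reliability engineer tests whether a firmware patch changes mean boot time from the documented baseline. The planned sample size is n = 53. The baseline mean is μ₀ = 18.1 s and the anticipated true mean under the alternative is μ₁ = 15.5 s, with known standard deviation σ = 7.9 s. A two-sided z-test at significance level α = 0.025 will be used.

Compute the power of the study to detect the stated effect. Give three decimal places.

Standardized effect: d = |μ₁ − μ₀| / σ = |15.5 − 18.1| / 7.9 = 0.3291
Noncentrality parameter: δ = d·√n = 0.3291 × √53 = 2.3960
Critical value for a two-sided test at α = 0.025: z_{α/2} = 2.241.
Power = Φ(δ − 2.241) + Φ(−δ − 2.241) = Φ(0.155) + Φ(-4.637) = 0.5614 + 0.0000 = 0.5614.

Power ≈ 0.561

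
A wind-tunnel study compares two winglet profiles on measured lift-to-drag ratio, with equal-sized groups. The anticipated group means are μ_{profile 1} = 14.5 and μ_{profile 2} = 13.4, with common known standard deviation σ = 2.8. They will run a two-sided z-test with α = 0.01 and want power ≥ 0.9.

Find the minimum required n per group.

n = 193 per group

Standardized effect: d = |μ_{profile 1} − μ_{profile 2}| / σ = |14.5 − 13.4| / 2.8 = 0.3929
Set Φ(δ − 2.576) = 0.9; then δ − 2.576 = Φ⁻¹(0.9) = 1.282, giving δ = 3.857.
(Ignoring the negligible lower-tail rejection probability gives the usual closed-form inversion.)
δ = d·√(n/2) ⇒ n = 2(δ/d)² = 2 × (3.857 / 0.3929)² = 192.82.
Round up to the next whole unit.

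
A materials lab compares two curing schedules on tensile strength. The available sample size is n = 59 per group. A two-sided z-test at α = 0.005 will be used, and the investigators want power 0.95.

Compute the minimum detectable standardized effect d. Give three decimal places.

Need Φ(δ − 2.807) = 0.95, so δ = 2.807 + 1.645 = 4.452.
(Lower-tail contribution to power is negligible for δ > 0.)
δ = d·√(n/2) ⇒ d = δ/√(n/2) = 4.452/√(59/2) = 0.8197.

d ≈ 0.820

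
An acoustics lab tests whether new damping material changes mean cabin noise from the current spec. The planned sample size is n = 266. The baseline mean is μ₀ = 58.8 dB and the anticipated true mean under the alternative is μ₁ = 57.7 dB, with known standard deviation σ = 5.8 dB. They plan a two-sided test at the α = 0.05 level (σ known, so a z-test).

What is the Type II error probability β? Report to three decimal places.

Standardized effect: d = |μ₁ − μ₀| / σ = |57.7 − 58.8| / 5.8 = 0.1897
Noncentrality parameter: δ = d·√n = 0.1897 × √266 = 3.0932
Two-sided α = 0.05 → critical value z_{0.025} = 1.960.
Power = Φ(δ − 1.960) + Φ(−δ − 1.960) = Φ(1.133) + Φ(-5.053) = 0.8714 + 0.0000 = 0.8714.
Type II error: β = 1 − power = 1 − 0.8714 = 0.1286.

β ≈ 0.129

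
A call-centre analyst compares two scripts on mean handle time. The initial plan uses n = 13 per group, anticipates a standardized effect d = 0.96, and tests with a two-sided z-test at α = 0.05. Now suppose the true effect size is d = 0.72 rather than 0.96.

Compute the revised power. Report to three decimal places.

With d = 0.72: δ = d·√(n/2) = 0.72 × √(13/2) = 1.8356. Critical value z_{0.025} = 1.960.
Revised power = Φ(δ − 1.960) + Φ(−δ − 1.960) = Φ(-0.124) + Φ(-3.796) = 0.4505 + 0.0001 = 0.4506.

Power ≈ 0.451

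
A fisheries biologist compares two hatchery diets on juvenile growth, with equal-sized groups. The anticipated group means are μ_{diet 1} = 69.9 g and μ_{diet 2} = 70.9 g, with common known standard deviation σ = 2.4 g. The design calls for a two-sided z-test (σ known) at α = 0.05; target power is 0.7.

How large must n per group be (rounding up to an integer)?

Standardized effect: d = |μ_{diet 1} − μ_{diet 2}| / σ = |69.9 − 70.9| / 2.4 = 0.4167
For power 0.7 need Φ(δ − z_{0.025}) = 0.7, so δ = z_{0.025} + z_{0.30} = 1.960 + 0.524 = 2.484.
(Ignoring the negligible lower-tail rejection probability gives the usual closed-form inversion.)
δ = d·√(n/2) ⇒ n = 2(δ/d)² = 2 × (2.484 / 0.4167)² = 71.10.
Rounding up, n = 72 per group.

n = 72 per group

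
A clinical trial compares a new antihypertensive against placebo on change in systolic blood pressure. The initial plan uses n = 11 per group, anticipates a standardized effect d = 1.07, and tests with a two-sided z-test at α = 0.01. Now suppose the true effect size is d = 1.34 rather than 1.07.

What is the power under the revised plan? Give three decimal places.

Power ≈ 0.715

With d = 1.34: δ = d·√(n/2) = 1.34 × √(11/2) = 3.1426. Critical value z_{0.005} = 2.576.
Revised power = Φ(δ − 2.576) + Φ(−δ − 2.576) = Φ(0.567) + Φ(-5.718) = 0.7146 + 0.0000 = 0.7146.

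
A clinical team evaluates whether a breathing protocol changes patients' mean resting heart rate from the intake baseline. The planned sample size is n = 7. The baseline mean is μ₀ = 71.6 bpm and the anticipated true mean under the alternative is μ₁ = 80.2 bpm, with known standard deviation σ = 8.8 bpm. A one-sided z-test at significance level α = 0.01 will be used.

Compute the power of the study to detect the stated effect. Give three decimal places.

Power ≈ 0.602

Standardized effect: d = |μ₁ − μ₀| / σ = |80.2 − 71.6| / 8.8 = 0.9773
Noncentrality parameter: δ = d·√n = 0.9773 × √7 = 2.5856
Critical value for a one-sided test at α = 0.01: z_α = 2.326.
Power = Φ(δ − 2.326) = Φ(0.259) = 0.6023.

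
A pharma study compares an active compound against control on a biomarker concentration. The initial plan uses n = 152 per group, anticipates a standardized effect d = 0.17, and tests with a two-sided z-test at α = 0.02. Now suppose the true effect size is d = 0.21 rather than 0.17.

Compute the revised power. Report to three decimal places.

Power ≈ 0.310

With d = 0.21: δ = d·√(n/2) = 0.21 × √(152/2) = 1.8307. Critical value z_{0.01} = 2.326.
Revised power = Φ(δ − 2.326) + Φ(−δ − 2.326) = Φ(-0.496) + Φ(-4.157) = 0.3101 + 0.0000 = 0.3101.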